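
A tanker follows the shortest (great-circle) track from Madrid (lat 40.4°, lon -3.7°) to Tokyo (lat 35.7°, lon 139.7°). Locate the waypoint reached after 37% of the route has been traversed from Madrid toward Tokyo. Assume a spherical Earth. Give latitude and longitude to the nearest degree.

Convert each endpoint to a unit vector on the sphere (x = cos φ cos λ, y = cos φ sin λ, z = sin φ).
The central angle between the endpoints is δ = arccos(p₁·p₂) ≈ 1.689 rad (96.8°).
Interpolate at f = 0.37 with slerp weights a = sin((1−f)δ)/sin δ ≈ 0.881, b = sin(fδ)/sin δ ≈ 0.589.
p = a·p₁ + b·p₂ ≈ (0.304, 0.266, 0.915); φ = arcsin(p_z) ≈ 66.15°, λ = atan2(p_y, p_x) ≈ 41.19°.

≈ lat 66°, lon 41°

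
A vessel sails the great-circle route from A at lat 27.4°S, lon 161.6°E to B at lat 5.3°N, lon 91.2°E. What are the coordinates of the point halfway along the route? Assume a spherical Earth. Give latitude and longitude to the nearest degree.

≈ lat 13°S, lon 124°E

From cos δ = sin φ₁ sin φ₂ + cos φ₁ cos φ₂ cos Δλ, the central angle is δ ≈ 1.314 rad (75.3°).
Interpolate at f = 1/2 with slerp weights a = sin((1−f)δ)/sin δ ≈ 0.631, b = sin(fδ)/sin δ ≈ 0.631.
p = a·p₁ + b·p₂ ≈ (-0.545, 0.806, -0.232); φ = arcsin(p_z) ≈ -13.43°, λ = atan2(p_y, p_x) ≈ 124.09°.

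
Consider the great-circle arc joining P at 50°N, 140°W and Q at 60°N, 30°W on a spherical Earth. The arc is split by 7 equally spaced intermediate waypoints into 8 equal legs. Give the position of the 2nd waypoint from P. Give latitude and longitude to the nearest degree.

≈ 61°N, 124°W

Write both endpoints as unit vectors p₁, p₂ with components (cos φ cos λ, cos φ sin λ, sin φ).
The central angle between the endpoints is δ = arccos(p₁·p₂) ≈ 0.984 rad (56.4°).
Interpolate at f = 2/8 with slerp weights a = sin((1−f)δ)/sin δ ≈ 0.808, b = sin(fδ)/sin δ ≈ 0.292.
p = a·p₁ + b·p₂ ≈ (-0.271, -0.407, 0.872); φ = arcsin(p_z) ≈ 60.72°, λ = atan2(p_y, p_x) ≈ -123.68°.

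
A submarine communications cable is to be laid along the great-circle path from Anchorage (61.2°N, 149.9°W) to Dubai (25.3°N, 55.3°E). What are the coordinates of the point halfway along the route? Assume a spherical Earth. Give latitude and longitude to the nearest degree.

≈ 69°N, 79°E

From cos δ = sin φ₁ sin φ₂ + cos φ₁ cos φ₂ cos Δλ, the central angle is δ ≈ 1.590 rad (91.1°).
Interpolate at f = 1/2 with slerp weights a = sin((1−f)δ)/sin δ ≈ 0.714, b = sin(fδ)/sin δ ≈ 0.714.
p = a·p₁ + b·p₂ ≈ (0.070, 0.358, 0.931); φ = arcsin(p_z) ≈ 68.59°, λ = atan2(p_y, p_x) ≈ 78.96°.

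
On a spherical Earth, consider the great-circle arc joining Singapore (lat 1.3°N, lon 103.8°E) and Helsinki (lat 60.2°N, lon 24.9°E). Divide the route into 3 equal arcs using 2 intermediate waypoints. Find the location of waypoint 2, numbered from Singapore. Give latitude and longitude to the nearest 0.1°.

Convert each endpoint to a unit vector on the sphere (x = cos φ cos λ, y = cos φ sin λ, z = sin φ).
The central angle between the endpoints is δ = arccos(p₁·p₂) ≈ 1.455 rad (83.4°).
Interpolate at f = 2/3 with slerp weights a = sin((1−f)δ)/sin δ ≈ 0.469, b = sin(fδ)/sin δ ≈ 0.831.
p = a·p₁ + b·p₂ ≈ (0.262, 0.630, 0.731); φ = arcsin(p_z) ≈ 47.00°, λ = atan2(p_y, p_x) ≈ 67.37°.

≈ lat 47.0°N, lon 67.4°E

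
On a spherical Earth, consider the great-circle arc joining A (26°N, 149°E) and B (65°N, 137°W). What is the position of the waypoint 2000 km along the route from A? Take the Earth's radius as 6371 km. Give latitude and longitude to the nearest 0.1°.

Write both endpoints as unit vectors p₁, p₂ with components (cos φ cos λ, cos φ sin λ, sin φ).
The central angle between the endpoints is δ = arccos(p₁·p₂) ≈ 1.045 rad (59.9°). The total great-circle distance is δ·R ≈ 1.045 × 6371 ≈ 6657 km, so the target fraction is f = 2000/6657 ≈ 0.300.
Interpolate at f ≈ 0.300 with slerp weights a = sin((1−f)δ)/sin δ ≈ 0.772, b = sin(fδ)/sin δ ≈ 0.357.
p = a·p₁ + b·p₂ ≈ (-0.705, 0.254, 0.662); φ = arcsin(p_z) ≈ 41.45°, λ = atan2(p_y, p_x) ≈ 160.16°.

≈ (41.4°N, 160.2°E)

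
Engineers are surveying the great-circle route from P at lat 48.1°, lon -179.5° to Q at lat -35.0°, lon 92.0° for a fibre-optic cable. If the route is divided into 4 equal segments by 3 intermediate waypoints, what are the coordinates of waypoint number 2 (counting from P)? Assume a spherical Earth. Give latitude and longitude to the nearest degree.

≈ lat 9°, lon 131°

From cos δ = sin φ₁ sin φ₂ + cos φ₁ cos φ₂ cos Δλ, the central angle is δ ≈ 1.996 rad (114.4°).
Interpolate at f = 2/4 with slerp weights a = sin((1−f)δ)/sin δ ≈ 0.923, b = sin(fδ)/sin δ ≈ 0.923.
p = a·p₁ + b·p₂ ≈ (-0.643, 0.750, 0.158); φ = arcsin(p_z) ≈ 9.06°, λ = atan2(p_y, p_x) ≈ 130.59°.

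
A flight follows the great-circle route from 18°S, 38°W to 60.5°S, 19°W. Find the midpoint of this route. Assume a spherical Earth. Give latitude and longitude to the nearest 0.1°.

Convert each endpoint to a unit vector on the sphere (x = cos φ cos λ, y = cos φ sin λ, z = sin φ).
The central angle between the endpoints is δ = arccos(p₁·p₂) ≈ 0.779 rad (44.6°).
Interpolate at f = 1/2 with slerp weights a = sin((1−f)δ)/sin δ ≈ 0.540, b = sin(fδ)/sin δ ≈ 0.540.
p = a·p₁ + b·p₂ ≈ (0.657, -0.403, -0.637); φ = arcsin(p_z) ≈ -39.60°, λ = atan2(p_y, p_x) ≈ -31.54°.

≈ 39.6°S, 31.5°W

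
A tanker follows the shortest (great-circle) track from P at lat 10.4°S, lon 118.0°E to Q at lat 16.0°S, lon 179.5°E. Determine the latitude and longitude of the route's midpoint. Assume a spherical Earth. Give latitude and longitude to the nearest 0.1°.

≈ lat 15.3°S, lon 148.4°E

Write both endpoints as unit vectors p₁, p₂ with components (cos φ cos λ, cos φ sin λ, sin φ).
The central angle between the endpoints is δ = arccos(p₁·p₂) ≈ 1.046 rad (59.9°).
Interpolate at f = 1/2 with slerp weights a = sin((1−f)δ)/sin δ ≈ 0.577, b = sin(fδ)/sin δ ≈ 0.577.
p = a·p₁ + b·p₂ ≈ (-0.821, 0.506, -0.263); φ = arcsin(p_z) ≈ -15.26°, λ = atan2(p_y, p_x) ≈ 148.36°.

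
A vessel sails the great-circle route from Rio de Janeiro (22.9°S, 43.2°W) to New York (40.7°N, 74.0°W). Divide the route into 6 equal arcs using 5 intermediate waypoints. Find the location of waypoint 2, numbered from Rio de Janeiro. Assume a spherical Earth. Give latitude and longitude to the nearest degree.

From cos δ = sin φ₁ sin φ₂ + cos φ₁ cos φ₂ cos Δλ, the central angle is δ ≈ 1.217 rad (69.7°).
Interpolate at f = 2/6 with slerp weights a = sin((1−f)δ)/sin δ ≈ 0.773, b = sin(fδ)/sin δ ≈ 0.421.
p = a·p₁ + b·p₂ ≈ (0.607, -0.794, -0.026); φ = arcsin(p_z) ≈ -1.52°, λ = atan2(p_y, p_x) ≈ -52.60°.

≈ 2°S, 53°W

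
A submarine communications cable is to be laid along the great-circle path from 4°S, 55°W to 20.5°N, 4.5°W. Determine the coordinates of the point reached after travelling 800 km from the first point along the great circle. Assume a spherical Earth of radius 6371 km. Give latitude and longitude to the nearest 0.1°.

Convert each endpoint to a unit vector on the sphere (x = cos φ cos λ, y = cos φ sin λ, z = sin φ).
The central angle between the endpoints is δ = arccos(p₁·p₂) ≈ 0.964 rad (55.3°). The total great-circle distance is δ·R ≈ 0.964 × 6371 ≈ 6144 km, so the target fraction is f = 800/6144 ≈ 0.130.
Interpolate at f ≈ 0.130 with slerp weights a = sin((1−f)δ)/sin δ ≈ 0.905, b = sin(fδ)/sin δ ≈ 0.152.
p = a·p₁ + b·p₂ ≈ (0.660, -0.751, -0.010); φ = arcsin(p_z) ≈ -0.56°, λ = atan2(p_y, p_x) ≈ -48.68°.

≈ 0.6°S, 48.7°W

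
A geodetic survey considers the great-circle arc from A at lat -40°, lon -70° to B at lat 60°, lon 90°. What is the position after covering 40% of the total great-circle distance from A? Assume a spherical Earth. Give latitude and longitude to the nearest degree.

≈ lat 19°, lon -46°

Convert each endpoint to a unit vector on the sphere (x = cos φ cos λ, y = cos φ sin λ, z = sin φ).
The central angle between the endpoints is δ = arccos(p₁·p₂) ≈ 2.730 rad (156.4°).
Interpolate at f = 0.40 with slerp weights a = sin((1−f)δ)/sin δ ≈ 2.495, b = sin(fδ)/sin δ ≈ 2.220.
p = a·p₁ + b·p₂ ≈ (0.654, -0.686, 0.319); φ = arcsin(p_z) ≈ 18.57°, λ = atan2(p_y, p_x) ≈ -46.39°.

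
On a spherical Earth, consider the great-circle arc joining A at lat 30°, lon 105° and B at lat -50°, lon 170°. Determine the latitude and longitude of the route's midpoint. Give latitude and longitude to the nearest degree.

≈ lat -12°, lon 132°

From cos δ = sin φ₁ sin φ₂ + cos φ₁ cos φ₂ cos Δλ, the central angle is δ ≈ 1.719 rad (98.5°).
Interpolate at f = 1/2 with slerp weights a = sin((1−f)δ)/sin δ ≈ 0.766, b = sin(fδ)/sin δ ≈ 0.766.
p = a·p₁ + b·p₂ ≈ (-0.657, 0.726, -0.204); φ = arcsin(p_z) ≈ -11.76°, λ = atan2(p_y, p_x) ≈ 132.12°.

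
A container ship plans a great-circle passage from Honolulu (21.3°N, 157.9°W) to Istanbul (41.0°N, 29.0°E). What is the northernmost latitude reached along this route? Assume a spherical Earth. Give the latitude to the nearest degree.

The great circle lies in the plane with unit normal n̂ = (p₁ × p₂)/|p₁ × p₂|.
Here n̂_z ≈ -0.095; the vertex latitude is φ_max = arccos|n̂_z| ≈ 84.5°.
Check via Clairaut: cos φ_max = |cos φ₁| · sin C = cos(21.3°)·sin(5.9°) ≈ 0.095, again giving ≈ 84.5°.

≈ 85°N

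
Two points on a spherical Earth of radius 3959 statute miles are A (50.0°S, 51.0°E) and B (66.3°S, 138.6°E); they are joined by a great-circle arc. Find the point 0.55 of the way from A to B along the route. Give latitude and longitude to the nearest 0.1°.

From cos δ = sin φ₁ sin φ₂ + cos φ₁ cos φ₂ cos Δλ, the central angle is δ ≈ 0.778 rad (44.6°).
Interpolate at f = 0.55 with slerp weights a = sin((1−f)δ)/sin δ ≈ 0.489, b = sin(fδ)/sin δ ≈ 0.591.
p = a·p₁ + b·p₂ ≈ (0.019, 0.401, -0.916); φ = arcsin(p_z) ≈ -66.31°, λ = atan2(p_y, p_x) ≈ 87.23°.

≈ (66.3°S, 87.2°E)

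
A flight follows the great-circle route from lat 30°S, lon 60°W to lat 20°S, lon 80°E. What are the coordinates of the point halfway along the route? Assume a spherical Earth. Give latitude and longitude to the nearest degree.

≈ lat 54°S, lon 16°E

Convert each endpoint to a unit vector on the sphere (x = cos φ cos λ, y = cos φ sin λ, z = sin φ).
The central angle between the endpoints is δ = arccos(p₁·p₂) ≈ 2.040 rad (116.9°).
Interpolate at f = 1/2 with slerp weights a = sin((1−f)δ)/sin δ ≈ 0.956, b = sin(fδ)/sin δ ≈ 0.956.
p = a·p₁ + b·p₂ ≈ (0.570, 0.168, -0.805); φ = arcsin(p_z) ≈ -53.57°, λ = atan2(p_y, p_x) ≈ 16.40°.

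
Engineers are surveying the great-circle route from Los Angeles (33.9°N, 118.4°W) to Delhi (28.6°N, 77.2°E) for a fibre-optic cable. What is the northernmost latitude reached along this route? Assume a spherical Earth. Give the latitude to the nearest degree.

The great circle lies in the plane with unit normal n̂ = (p₁ × p₂)/|p₁ × p₂|.
Here n̂_z ≈ -0.218; the vertex latitude is φ_max = arccos|n̂_z| ≈ 77.4°.
Check via Clairaut: cos φ_max = |cos φ₁| · sin C = cos(33.9°)·sin(15.2°) ≈ 0.218, again giving ≈ 77.4°.

≈ 77°N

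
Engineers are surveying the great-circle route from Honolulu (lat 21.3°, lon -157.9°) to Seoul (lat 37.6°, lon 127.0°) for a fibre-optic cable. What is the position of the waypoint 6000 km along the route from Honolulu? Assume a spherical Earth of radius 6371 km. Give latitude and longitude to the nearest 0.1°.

Convert each endpoint to a unit vector on the sphere (x = cos φ cos λ, y = cos φ sin λ, z = sin φ).
The central angle between the endpoints is δ = arccos(p₁·p₂) ≈ 1.147 rad (65.7°). The total great-circle distance is δ·R ≈ 1.147 × 6371 ≈ 7306 km, so the target fraction is f = 6000/7306 ≈ 0.821.
Interpolate at f ≈ 0.821 with slerp weights a = sin((1−f)δ)/sin δ ≈ 0.223, b = sin(fδ)/sin δ ≈ 0.887.
p = a·p₁ + b·p₂ ≈ (-0.616, 0.483, 0.622); φ = arcsin(p_z) ≈ 38.49°, λ = atan2(p_y, p_x) ≈ 141.89°.

≈ lat 38.5°, lon 141.9°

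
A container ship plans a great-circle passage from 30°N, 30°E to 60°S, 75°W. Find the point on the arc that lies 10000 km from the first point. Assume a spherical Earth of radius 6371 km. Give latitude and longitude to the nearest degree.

≈ 45°S, 25°W

Convert each endpoint to a unit vector on the sphere (x = cos φ cos λ, y = cos φ sin λ, z = sin φ).
The central angle between the endpoints is δ = arccos(p₁·p₂) ≈ 2.147 rad (123.0°). The total great-circle distance is δ·R ≈ 2.147 × 6371 ≈ 13680 km, so the target fraction is f = 10000/13680 ≈ 0.731.
Interpolate at f ≈ 0.731 with slerp weights a = sin((1−f)δ)/sin δ ≈ 0.651, b = sin(fδ)/sin δ ≈ 1.193.
p = a·p₁ + b·p₂ ≈ (0.643, -0.294, -0.707); φ = arcsin(p_z) ≈ -45.02°, λ = atan2(p_y, p_x) ≈ -24.58°.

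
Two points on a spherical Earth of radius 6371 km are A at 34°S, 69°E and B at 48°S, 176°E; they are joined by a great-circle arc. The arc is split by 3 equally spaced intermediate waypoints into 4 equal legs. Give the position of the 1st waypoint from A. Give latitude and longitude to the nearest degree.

Convert each endpoint to a unit vector on the sphere (x = cos φ cos λ, y = cos φ sin λ, z = sin φ).
The central angle between the endpoints is δ = arccos(p₁·p₂) ≈ 1.315 rad (75.3°).
Interpolate at f = 1/4 with slerp weights a = sin((1−f)δ)/sin δ ≈ 0.862, b = sin(fδ)/sin δ ≈ 0.334.
p = a·p₁ + b·p₂ ≈ (0.033, 0.683, -0.730); φ = arcsin(p_z) ≈ -46.88°, λ = atan2(p_y, p_x) ≈ 87.20°.

≈ 47°S, 87°E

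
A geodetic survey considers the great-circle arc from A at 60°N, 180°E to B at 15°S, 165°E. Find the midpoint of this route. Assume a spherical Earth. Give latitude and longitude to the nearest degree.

≈ 23°N, 170°E

Write both endpoints as unit vectors p₁, p₂ with components (cos φ cos λ, cos φ sin λ, sin φ).
The central angle between the endpoints is δ = arccos(p₁·p₂) ≈ 1.326 rad (76.0°).
Interpolate at f = 1/2 with slerp weights a = sin((1−f)δ)/sin δ ≈ 0.634, b = sin(fδ)/sin δ ≈ 0.634.
p = a·p₁ + b·p₂ ≈ (-0.909, 0.159, 0.385); φ = arcsin(p_z) ≈ 22.66°, λ = atan2(p_y, p_x) ≈ 170.10°.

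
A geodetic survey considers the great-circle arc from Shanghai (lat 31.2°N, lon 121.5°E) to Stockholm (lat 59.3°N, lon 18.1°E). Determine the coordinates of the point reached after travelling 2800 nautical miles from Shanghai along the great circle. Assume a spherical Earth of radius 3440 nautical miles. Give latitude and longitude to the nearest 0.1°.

≈ lat 62.1°N, lon 66.3°E

The haversine formula gives a central angle δ ≈ 1.219 rad (69.9°) between the endpoints. The total great-circle distance is δ·R ≈ 1.219 × 3440 ≈ 4195 nmi, so the target fraction is f = 2800/4195 ≈ 0.668.
Interpolate at f ≈ 0.668 with slerp weights a = sin((1−f)δ)/sin δ ≈ 0.420, b = sin(fδ)/sin δ ≈ 0.774.
p = a·p₁ + b·p₂ ≈ (0.188, 0.429, 0.883); φ = arcsin(p_z) ≈ 62.06°, λ = atan2(p_y, p_x) ≈ 66.34°.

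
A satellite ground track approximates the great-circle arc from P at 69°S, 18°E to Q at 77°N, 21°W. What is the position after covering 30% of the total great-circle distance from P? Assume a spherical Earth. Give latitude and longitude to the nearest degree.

Convert each endpoint to a unit vector on the sphere (x = cos φ cos λ, y = cos φ sin λ, z = sin φ).
The central angle between the endpoints is δ = arccos(p₁·p₂) ≈ 2.581 rad (147.9°).
Interpolate at f = 0.30 with slerp weights a = sin((1−f)δ)/sin δ ≈ 1.829, b = sin(fδ)/sin δ ≈ 1.315.
p = a·p₁ + b·p₂ ≈ (0.900, 0.097, -0.426); φ = arcsin(p_z) ≈ -25.21°, λ = atan2(p_y, p_x) ≈ 6.12°.

≈ 25°S, 6°E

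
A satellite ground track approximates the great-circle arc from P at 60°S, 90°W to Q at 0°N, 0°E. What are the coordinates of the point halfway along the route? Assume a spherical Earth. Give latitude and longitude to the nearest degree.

From cos δ = sin φ₁ sin φ₂ + cos φ₁ cos φ₂ cos Δλ, the central angle is δ ≈ 1.571 rad (90.0°).
Interpolate at f = 1/2 with slerp weights a = sin((1−f)δ)/sin δ ≈ 0.707, b = sin(fδ)/sin δ ≈ 0.707.
p = a·p₁ + b·p₂ ≈ (0.707, -0.354, -0.612); φ = arcsin(p_z) ≈ -37.76°, λ = atan2(p_y, p_x) ≈ -26.57°.

≈ 38°S, 27°W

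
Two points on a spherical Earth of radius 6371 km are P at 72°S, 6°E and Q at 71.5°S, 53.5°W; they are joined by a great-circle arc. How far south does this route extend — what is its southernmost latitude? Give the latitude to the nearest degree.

≈ 74°S

The great circle lies in the plane with unit normal n̂ = (p₁ × p₂)/|p₁ × p₂|.
Here n̂_z ≈ -0.275; the vertex latitude is φ_max = arccos|n̂_z| ≈ 74.0°.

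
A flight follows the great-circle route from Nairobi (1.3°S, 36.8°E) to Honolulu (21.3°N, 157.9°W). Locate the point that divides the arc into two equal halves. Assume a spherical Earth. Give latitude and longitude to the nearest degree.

≈ 53°N, 104°E

Convert each endpoint to a unit vector on the sphere (x = cos φ cos λ, y = cos φ sin λ, z = sin φ).
The central angle between the endpoints is δ = arccos(p₁·p₂) ≈ 2.712 rad (155.4°).
Interpolate at f = 1/2 with slerp weights a = sin((1−f)δ)/sin δ ≈ 2.347, b = sin(fδ)/sin δ ≈ 2.347.
p = a·p₁ + b·p₂ ≈ (-0.147, 0.583, 0.799); φ = arcsin(p_z) ≈ 53.05°, λ = atan2(p_y, p_x) ≈ 104.17°.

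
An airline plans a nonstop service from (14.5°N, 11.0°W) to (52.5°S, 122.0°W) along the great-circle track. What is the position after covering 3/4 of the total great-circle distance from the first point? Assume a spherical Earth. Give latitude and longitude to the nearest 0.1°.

≈ (47.4°S, 77.6°W)

Convert each endpoint to a unit vector on the sphere (x = cos φ cos λ, y = cos φ sin λ, z = sin φ).
The central angle between the endpoints is δ = arccos(p₁·p₂) ≈ 1.993 rad (114.2°).
Interpolate at f = 3/4 with slerp weights a = sin((1−f)δ)/sin δ ≈ 0.524, b = sin(fδ)/sin δ ≈ 1.093.
p = a·p₁ + b·p₂ ≈ (0.145, -0.661, -0.736); φ = arcsin(p_z) ≈ -47.40°, λ = atan2(p_y, p_x) ≈ -77.61°.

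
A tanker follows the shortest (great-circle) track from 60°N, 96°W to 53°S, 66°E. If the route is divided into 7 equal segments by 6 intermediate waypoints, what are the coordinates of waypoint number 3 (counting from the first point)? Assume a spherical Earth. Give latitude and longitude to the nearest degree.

From cos δ = sin φ₁ sin φ₂ + cos φ₁ cos φ₂ cos Δλ, the central angle is δ ≈ 2.931 rad (167.9°).
Interpolate at f = 3/7 with slerp weights a = sin((1−f)δ)/sin δ ≈ 4.749, b = sin(fδ)/sin δ ≈ 4.540.
p = a·p₁ + b·p₂ ≈ (0.863, 0.135, 0.487); φ = arcsin(p_z) ≈ 29.14°, λ = atan2(p_y, p_x) ≈ 8.86°.

≈ 29°N, 9°E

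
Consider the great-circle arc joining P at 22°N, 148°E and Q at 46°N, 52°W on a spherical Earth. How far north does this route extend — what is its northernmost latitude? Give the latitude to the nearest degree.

The great circle lies in the plane with unit normal n̂ = (p₁ × p₂)/|p₁ × p₂|.
Here n̂_z ≈ +0.234; the vertex latitude is φ_max = arccos|n̂_z| ≈ 76.5°.
Check via Clairaut: cos φ_max = |cos φ₁| · sin C = cos(22.0°)·sin(14.6°) ≈ 0.234, again giving ≈ 76.5°.

≈ 76°N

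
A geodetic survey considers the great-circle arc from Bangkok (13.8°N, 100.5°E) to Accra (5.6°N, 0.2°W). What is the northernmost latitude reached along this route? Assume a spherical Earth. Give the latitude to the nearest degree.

≈ 16°N

The great circle lies in the plane with unit normal n̂ = (p₁ × p₂)/|p₁ × p₂|.
Here n̂_z ≈ -0.961; the vertex latitude is φ_max = arccos|n̂_z| ≈ 16.0°.
Check via Clairaut: cos φ_max = |cos φ₁| · sin C = cos(13.8°)·sin(81.9°) ≈ 0.961, again giving ≈ 16.0°.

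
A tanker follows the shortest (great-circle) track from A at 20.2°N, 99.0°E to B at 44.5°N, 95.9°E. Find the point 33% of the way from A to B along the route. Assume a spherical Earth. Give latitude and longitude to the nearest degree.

≈ 28°N, 98°E

From cos δ = sin φ₁ sin φ₂ + cos φ₁ cos φ₂ cos Δλ, the central angle is δ ≈ 0.426 rad (24.4°).
Interpolate at f = 0.33 with slerp weights a = sin((1−f)δ)/sin δ ≈ 0.681, b = sin(fδ)/sin δ ≈ 0.339.
p = a·p₁ + b·p₂ ≈ (-0.125, 0.872, 0.473); φ = arcsin(p_z) ≈ 28.23°, λ = atan2(p_y, p_x) ≈ 98.15°.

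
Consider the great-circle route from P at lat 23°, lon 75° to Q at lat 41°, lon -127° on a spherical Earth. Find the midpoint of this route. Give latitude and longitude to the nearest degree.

≈ lat 71°, lon 127°

The haversine formula gives a central angle δ ≈ 1.969 rad (112.8°) between the endpoints.
Interpolate at f = 1/2 with slerp weights a = sin((1−f)δ)/sin δ ≈ 0.904, b = sin(fδ)/sin δ ≈ 0.904.
p = a·p₁ + b·p₂ ≈ (-0.195, 0.259, 0.946); φ = arcsin(p_z) ≈ 71.09°, λ = atan2(p_y, p_x) ≈ 127.02°.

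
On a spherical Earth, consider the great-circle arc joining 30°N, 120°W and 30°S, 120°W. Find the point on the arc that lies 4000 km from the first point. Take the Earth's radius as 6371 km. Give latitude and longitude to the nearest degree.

≈ 6°S, 120°W

Convert each endpoint to a unit vector on the sphere (x = cos φ cos λ, y = cos φ sin λ, z = sin φ).
The central angle between the endpoints is δ = arccos(p₁·p₂) ≈ 1.047 rad (60.0°). The total great-circle distance is δ·R ≈ 1.047 × 6371 ≈ 6672 km, so the target fraction is f = 4000/6672 ≈ 0.600.
Interpolate at f ≈ 0.600 with slerp weights a = sin((1−f)δ)/sin δ ≈ 0.470, b = sin(fδ)/sin δ ≈ 0.678.
p = a·p₁ + b·p₂ ≈ (-0.497, -0.861, -0.104); φ = arcsin(p_z) ≈ -5.97°, λ = atan2(p_y, p_x) ≈ -120.00°.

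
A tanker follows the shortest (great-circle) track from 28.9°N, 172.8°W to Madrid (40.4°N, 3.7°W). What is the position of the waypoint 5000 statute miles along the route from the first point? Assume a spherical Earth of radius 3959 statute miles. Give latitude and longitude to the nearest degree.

≈ 76°N, 30°W

The haversine formula gives a central angle δ ≈ 1.919 rad (110.0°) between the endpoints. The total great-circle distance is δ·R ≈ 1.919 × 3959 ≈ 7598 mi, so the target fraction is f = 5000/7598 ≈ 0.658.
Interpolate at f ≈ 0.658 with slerp weights a = sin((1−f)δ)/sin δ ≈ 0.649, b = sin(fδ)/sin δ ≈ 1.014.
p = a·p₁ + b·p₂ ≈ (0.207, -0.121, 0.971); φ = arcsin(p_z) ≈ 76.14°, λ = atan2(p_y, p_x) ≈ -30.36°.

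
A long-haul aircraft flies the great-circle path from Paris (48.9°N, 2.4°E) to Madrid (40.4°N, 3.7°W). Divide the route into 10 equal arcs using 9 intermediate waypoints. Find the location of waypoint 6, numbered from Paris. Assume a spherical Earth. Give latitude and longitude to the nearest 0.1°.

≈ 43.8°N, 1.5°W

Convert each endpoint to a unit vector on the sphere (x = cos φ cos λ, y = cos φ sin λ, z = sin φ).
The central angle between the endpoints is δ = arccos(p₁·p₂) ≈ 0.166 rad (9.5°).
Interpolate at f = 6/10 with slerp weights a = sin((1−f)δ)/sin δ ≈ 0.402, b = sin(fδ)/sin δ ≈ 0.602.
p = a·p₁ + b·p₂ ≈ (0.721, -0.019, 0.693); φ = arcsin(p_z) ≈ 43.84°, λ = atan2(p_y, p_x) ≈ -1.47°.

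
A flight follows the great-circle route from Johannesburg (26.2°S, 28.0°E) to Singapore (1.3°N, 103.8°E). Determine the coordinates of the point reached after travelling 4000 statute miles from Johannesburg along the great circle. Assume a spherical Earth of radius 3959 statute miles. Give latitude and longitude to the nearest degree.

Convert each endpoint to a unit vector on the sphere (x = cos φ cos λ, y = cos φ sin λ, z = sin φ).
The central angle between the endpoints is δ = arccos(p₁·p₂) ≈ 1.359 rad (77.9°). The total great-circle distance is δ·R ≈ 1.359 × 3959 ≈ 5381 mi, so the target fraction is f = 4000/5381 ≈ 0.743.
Interpolate at f ≈ 0.743 with slerp weights a = sin((1−f)δ)/sin δ ≈ 0.350, b = sin(fδ)/sin δ ≈ 0.866.
p = a·p₁ + b·p₂ ≈ (0.070, 0.988, -0.135); φ = arcsin(p_z) ≈ -7.74°, λ = atan2(p_y, p_x) ≈ 85.93°.

≈ 8°S, 86°E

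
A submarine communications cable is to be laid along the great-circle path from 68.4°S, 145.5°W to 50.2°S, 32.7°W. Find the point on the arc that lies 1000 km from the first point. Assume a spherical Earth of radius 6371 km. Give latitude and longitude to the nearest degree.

Convert each endpoint to a unit vector on the sphere (x = cos φ cos λ, y = cos φ sin λ, z = sin φ).
The central angle between the endpoints is δ = arccos(p₁·p₂) ≈ 0.898 rad (51.5°). The total great-circle distance is δ·R ≈ 0.898 × 6371 ≈ 5722 km, so the target fraction is f = 1000/5722 ≈ 0.175.
Interpolate at f ≈ 0.175 with slerp weights a = sin((1−f)δ)/sin δ ≈ 0.863, b = sin(fδ)/sin δ ≈ 0.200.
p = a·p₁ + b·p₂ ≈ (-0.154, -0.249, -0.956); φ = arcsin(p_z) ≈ -72.96°, λ = atan2(p_y, p_x) ≈ -121.76°.

≈ 73°S, 122°W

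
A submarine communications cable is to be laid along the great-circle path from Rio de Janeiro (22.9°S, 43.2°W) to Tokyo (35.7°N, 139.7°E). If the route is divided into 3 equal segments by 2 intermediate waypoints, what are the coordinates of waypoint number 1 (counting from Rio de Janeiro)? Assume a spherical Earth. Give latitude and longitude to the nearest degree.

Write both endpoints as unit vectors p₁, p₂ with components (cos φ cos λ, cos φ sin λ, sin φ).
The central angle between the endpoints is δ = arccos(p₁·p₂) ≈ 2.914 rad (167.0°).
Interpolate at f = 1/3 with slerp weights a = sin((1−f)δ)/sin δ ≈ 4.127, b = sin(fδ)/sin δ ≈ 3.658.
p = a·p₁ + b·p₂ ≈ (0.506, -0.682, 0.528); φ = arcsin(p_z) ≈ 31.89°, λ = atan2(p_y, p_x) ≈ -53.39°.

≈ (32°N, 53°W)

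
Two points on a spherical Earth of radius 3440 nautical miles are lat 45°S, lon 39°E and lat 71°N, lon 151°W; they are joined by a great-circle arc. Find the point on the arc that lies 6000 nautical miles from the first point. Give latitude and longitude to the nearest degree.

≈ lat 54°N, lon 51°E

From cos δ = sin φ₁ sin φ₂ + cos φ₁ cos φ₂ cos Δλ, the central angle is δ ≈ 2.680 rad (153.5°). The total great-circle distance is δ·R ≈ 2.680 × 3440 ≈ 9219 nmi, so the target fraction is f = 6000/9219 ≈ 0.651.
Interpolate at f ≈ 0.651 with slerp weights a = sin((1−f)δ)/sin δ ≈ 1.807, b = sin(fδ)/sin δ ≈ 2.211.
p = a·p₁ + b·p₂ ≈ (0.363, 0.455, 0.813); φ = arcsin(p_z) ≈ 54.38°, λ = atan2(p_y, p_x) ≈ 51.39°.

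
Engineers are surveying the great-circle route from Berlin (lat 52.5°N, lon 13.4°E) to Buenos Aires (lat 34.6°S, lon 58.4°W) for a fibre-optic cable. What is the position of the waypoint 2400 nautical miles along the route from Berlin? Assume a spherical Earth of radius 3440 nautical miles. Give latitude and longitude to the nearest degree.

Convert each endpoint to a unit vector on the sphere (x = cos φ cos λ, y = cos φ sin λ, z = sin φ).
The central angle between the endpoints is δ = arccos(p₁·p₂) ≈ 1.869 rad (107.1°). The total great-circle distance is δ·R ≈ 1.869 × 3440 ≈ 6430 nmi, so the target fraction is f = 2400/6430 ≈ 0.373.
Interpolate at f ≈ 0.373 with slerp weights a = sin((1−f)δ)/sin δ ≈ 0.964, b = sin(fδ)/sin δ ≈ 0.672.
p = a·p₁ + b·p₂ ≈ (0.861, -0.335, 0.383); φ = arcsin(p_z) ≈ 22.52°, λ = atan2(p_y, p_x) ≈ -21.28°.

≈ lat 23°N, lon 21°W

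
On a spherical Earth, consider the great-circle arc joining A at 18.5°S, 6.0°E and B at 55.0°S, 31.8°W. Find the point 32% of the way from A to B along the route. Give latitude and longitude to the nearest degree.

≈ 31°S, 2°W

From cos δ = sin φ₁ sin φ₂ + cos φ₁ cos φ₂ cos Δλ, the central angle is δ ≈ 0.810 rad (46.4°).
Interpolate at f = 0.32 with slerp weights a = sin((1−f)δ)/sin δ ≈ 0.723, b = sin(fδ)/sin δ ≈ 0.354.
p = a·p₁ + b·p₂ ≈ (0.854, -0.035, -0.519); φ = arcsin(p_z) ≈ -31.27°, λ = atan2(p_y, p_x) ≈ -2.37°.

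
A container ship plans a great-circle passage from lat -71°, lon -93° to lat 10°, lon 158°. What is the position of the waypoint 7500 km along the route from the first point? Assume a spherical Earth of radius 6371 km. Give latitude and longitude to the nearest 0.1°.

≈ lat -26.1°, lon 170.7°

Write both endpoints as unit vectors p₁, p₂ with components (cos φ cos λ, cos φ sin λ, sin φ).
The central angle between the endpoints is δ = arccos(p₁·p₂) ≈ 1.843 rad (105.6°). The total great-circle distance is δ·R ≈ 1.843 × 6371 ≈ 11740 km, so the target fraction is f = 7500/11740 ≈ 0.639.
Interpolate at f ≈ 0.639 with slerp weights a = sin((1−f)δ)/sin δ ≈ 0.641, b = sin(fδ)/sin δ ≈ 0.959.
p = a·p₁ + b·p₂ ≈ (-0.886, 0.145, -0.440); φ = arcsin(p_z) ≈ -26.08°, λ = atan2(p_y, p_x) ≈ 170.69°.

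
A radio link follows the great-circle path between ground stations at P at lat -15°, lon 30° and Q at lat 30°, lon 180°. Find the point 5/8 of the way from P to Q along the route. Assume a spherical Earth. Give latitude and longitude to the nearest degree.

≈ lat 33°, lon 114°

Convert each endpoint to a unit vector on the sphere (x = cos φ cos λ, y = cos φ sin λ, z = sin φ).
The central angle between the endpoints is δ = arccos(p₁·p₂) ≈ 2.594 rad (148.6°).
Interpolate at f = 5/8 with slerp weights a = sin((1−f)δ)/sin δ ≈ 1.588, b = sin(fδ)/sin δ ≈ 1.919.
p = a·p₁ + b·p₂ ≈ (-0.333, 0.767, 0.548); φ = arcsin(p_z) ≈ 33.26°, λ = atan2(p_y, p_x) ≈ 113.50°.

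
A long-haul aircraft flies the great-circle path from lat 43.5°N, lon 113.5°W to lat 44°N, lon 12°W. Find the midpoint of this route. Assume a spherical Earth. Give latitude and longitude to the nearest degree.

≈ lat 57°N, lon 63°W

The haversine formula gives a central angle δ ≈ 1.187 rad (68.0°) between the endpoints.
Interpolate at f = 1/2 with slerp weights a = sin((1−f)δ)/sin δ ≈ 0.603, b = sin(fδ)/sin δ ≈ 0.603.
p = a·p₁ + b·p₂ ≈ (0.250, -0.491, 0.834); φ = arcsin(p_z) ≈ 56.54°, λ = atan2(p_y, p_x) ≈ -63.04°.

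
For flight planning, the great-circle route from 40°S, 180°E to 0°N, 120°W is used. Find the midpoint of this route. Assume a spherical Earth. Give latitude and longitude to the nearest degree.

≈ 23°S, 146°W

Write both endpoints as unit vectors p₁, p₂ with components (cos φ cos λ, cos φ sin λ, sin φ).
The central angle between the endpoints is δ = arccos(p₁·p₂) ≈ 1.178 rad (67.5°).
Interpolate at f = 1/2 with slerp weights a = sin((1−f)δ)/sin δ ≈ 0.601, b = sin(fδ)/sin δ ≈ 0.601.
p = a·p₁ + b·p₂ ≈ (-0.761, -0.521, -0.386); φ = arcsin(p_z) ≈ -22.74°, λ = atan2(p_y, p_x) ≈ -145.63°.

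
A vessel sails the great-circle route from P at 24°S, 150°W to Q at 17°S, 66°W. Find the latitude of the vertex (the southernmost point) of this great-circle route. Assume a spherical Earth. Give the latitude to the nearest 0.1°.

≈ 27.3°S

The great circle lies in the plane with unit normal n̂ = (p₁ × p₂)/|p₁ × p₂|.
Here n̂_z ≈ +0.889; the vertex latitude is φ_max = arccos|n̂_z| ≈ 27.3°.
Check via Clairaut: cos φ_max = |cos φ₁| · sin C = cos(24.0°)·sin(103.4°) ≈ 0.889, again giving ≈ 27.3°.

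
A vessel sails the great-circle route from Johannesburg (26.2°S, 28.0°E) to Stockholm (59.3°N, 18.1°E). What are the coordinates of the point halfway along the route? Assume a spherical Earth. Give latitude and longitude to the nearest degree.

Convert each endpoint to a unit vector on the sphere (x = cos φ cos λ, y = cos φ sin λ, z = sin φ).
The central angle between the endpoints is δ = arccos(p₁·p₂) ≈ 1.499 rad (85.9°).
Interpolate at f = 1/2 with slerp weights a = sin((1−f)δ)/sin δ ≈ 0.683, b = sin(fδ)/sin δ ≈ 0.683.
p = a·p₁ + b·p₂ ≈ (0.873, 0.396, 0.286); φ = arcsin(p_z) ≈ 16.60°, λ = atan2(p_y, p_x) ≈ 24.41°.

≈ (17°N, 24°E)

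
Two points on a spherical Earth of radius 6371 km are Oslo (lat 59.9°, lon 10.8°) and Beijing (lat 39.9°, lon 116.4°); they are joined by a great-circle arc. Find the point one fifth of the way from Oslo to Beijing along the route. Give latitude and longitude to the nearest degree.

Write both endpoints as unit vectors p₁, p₂ with components (cos φ cos λ, cos φ sin λ, sin φ).
The central angle between the endpoints is δ = arccos(p₁·p₂) ≈ 1.102 rad (63.2°).
Interpolate at f = 1/5 with slerp weights a = sin((1−f)δ)/sin δ ≈ 0.865, b = sin(fδ)/sin δ ≈ 0.245.
p = a·p₁ + b·p₂ ≈ (0.343, 0.250, 0.906); φ = arcsin(p_z) ≈ 64.92°, λ = atan2(p_y, p_x) ≈ 36.09°.

≈ lat 65°, lon 36°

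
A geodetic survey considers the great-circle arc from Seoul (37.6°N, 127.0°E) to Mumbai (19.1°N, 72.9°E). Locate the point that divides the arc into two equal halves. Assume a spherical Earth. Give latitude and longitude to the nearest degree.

The haversine formula gives a central angle δ ≈ 0.878 rad (50.3°) between the endpoints.
Interpolate at f = 1/2 with slerp weights a = sin((1−f)δ)/sin δ ≈ 0.552, b = sin(fδ)/sin δ ≈ 0.552.
p = a·p₁ + b·p₂ ≈ (-0.110, 0.848, 0.518); φ = arcsin(p_z) ≈ 31.18°, λ = atan2(p_y, p_x) ≈ 97.38°.

≈ 31°N, 97°E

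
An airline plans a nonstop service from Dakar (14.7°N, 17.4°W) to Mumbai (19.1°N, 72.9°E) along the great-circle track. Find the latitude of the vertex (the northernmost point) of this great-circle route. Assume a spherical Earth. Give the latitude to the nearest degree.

≈ 24°N

The great circle lies in the plane with unit normal n̂ = (p₁ × p₂)/|p₁ × p₂|.
Here n̂_z ≈ +0.917; the vertex latitude is φ_max = arccos|n̂_z| ≈ 23.5°.
Check via Clairaut: cos φ_max = |cos φ₁| · sin C = cos(14.7°)·sin(71.4°) ≈ 0.917, again giving ≈ 23.5°.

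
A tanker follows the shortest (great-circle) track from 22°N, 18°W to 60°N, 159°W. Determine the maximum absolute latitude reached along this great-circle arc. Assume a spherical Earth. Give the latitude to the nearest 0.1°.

The great circle lies in the plane with unit normal n̂ = (p₁ × p₂)/|p₁ × p₂|.
Here n̂_z ≈ -0.292; the vertex latitude is φ_max = arccos|n̂_z| ≈ 73.0°.

≈ 73.0°N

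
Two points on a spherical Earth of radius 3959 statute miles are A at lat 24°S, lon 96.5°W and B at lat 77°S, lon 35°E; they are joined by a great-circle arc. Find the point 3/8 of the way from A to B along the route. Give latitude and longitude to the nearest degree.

Convert each endpoint to a unit vector on the sphere (x = cos φ cos λ, y = cos φ sin λ, z = sin φ).
The central angle between the endpoints is δ = arccos(p₁·p₂) ≈ 1.308 rad (74.9°).
Interpolate at f = 3/8 with slerp weights a = sin((1−f)δ)/sin δ ≈ 0.755, b = sin(fδ)/sin δ ≈ 0.488.
p = a·p₁ + b·p₂ ≈ (0.012, -0.623, -0.782); φ = arcsin(p_z) ≈ -51.48°, λ = atan2(p_y, p_x) ≈ -88.92°.

≈ lat 51°S, lon 89°W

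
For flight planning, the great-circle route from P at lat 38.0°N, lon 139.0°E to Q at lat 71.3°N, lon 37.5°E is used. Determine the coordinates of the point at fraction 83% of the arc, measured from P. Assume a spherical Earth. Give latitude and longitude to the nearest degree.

Convert each endpoint to a unit vector on the sphere (x = cos φ cos λ, y = cos φ sin λ, z = sin φ).
The central angle between the endpoints is δ = arccos(p₁·p₂) ≈ 1.009 rad (57.8°).
Interpolate at f = 0.83 with slerp weights a = sin((1−f)δ)/sin δ ≈ 0.202, b = sin(fδ)/sin δ ≈ 0.878.
p = a·p₁ + b·p₂ ≈ (0.103, 0.276, 0.956); φ = arcsin(p_z) ≈ 72.88°, λ = atan2(p_y, p_x) ≈ 69.44°.

≈ lat 73°N, lon 69°E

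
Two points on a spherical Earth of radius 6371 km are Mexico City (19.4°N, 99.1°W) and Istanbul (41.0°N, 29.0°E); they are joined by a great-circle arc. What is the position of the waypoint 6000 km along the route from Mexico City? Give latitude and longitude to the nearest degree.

Convert each endpoint to a unit vector on the sphere (x = cos φ cos λ, y = cos φ sin λ, z = sin φ).
The central angle between the endpoints is δ = arccos(p₁·p₂) ≈ 1.794 rad (102.8°). The total great-circle distance is δ·R ≈ 1.794 × 6371 ≈ 11429 km, so the target fraction is f = 6000/11429 ≈ 0.525.
Interpolate at f ≈ 0.525 with slerp weights a = sin((1−f)δ)/sin δ ≈ 0.772, b = sin(fδ)/sin δ ≈ 0.829.
p = a·p₁ + b·p₂ ≈ (0.432, -0.416, 0.800); φ = arcsin(p_z) ≈ 53.17°, λ = atan2(p_y, p_x) ≈ -43.87°.

≈ (53°N, 44°W)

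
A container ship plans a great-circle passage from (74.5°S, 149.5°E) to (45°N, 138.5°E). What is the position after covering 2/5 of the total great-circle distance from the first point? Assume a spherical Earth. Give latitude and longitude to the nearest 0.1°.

Write both endpoints as unit vectors p₁, p₂ with components (cos φ cos λ, cos φ sin λ, sin φ).
The central angle between the endpoints is δ = arccos(p₁·p₂) ≈ 2.090 rad (119.7°).
Interpolate at f = 2/5 with slerp weights a = sin((1−f)δ)/sin δ ≈ 1.094, b = sin(fδ)/sin δ ≈ 0.854.
p = a·p₁ + b·p₂ ≈ (-0.704, 0.549, -0.450); φ = arcsin(p_z) ≈ -26.76°, λ = atan2(p_y, p_x) ≈ 142.08°.

≈ (26.8°S, 142.1°E)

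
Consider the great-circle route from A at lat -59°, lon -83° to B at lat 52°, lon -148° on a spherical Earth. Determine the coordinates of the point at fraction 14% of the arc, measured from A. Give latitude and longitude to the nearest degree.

≈ lat -45°, lon -99°

From cos δ = sin φ₁ sin φ₂ + cos φ₁ cos φ₂ cos Δλ, the central angle is δ ≈ 2.143 rad (122.8°).
Interpolate at f = 0.14 with slerp weights a = sin((1−f)δ)/sin δ ≈ 1.146, b = sin(fδ)/sin δ ≈ 0.352.
p = a·p₁ + b·p₂ ≈ (-0.112, -0.700, -0.705); φ = arcsin(p_z) ≈ -44.83°, λ = atan2(p_y, p_x) ≈ -99.06°.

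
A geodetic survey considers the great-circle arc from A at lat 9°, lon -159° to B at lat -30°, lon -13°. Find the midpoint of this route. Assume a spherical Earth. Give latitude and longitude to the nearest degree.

Convert each endpoint to a unit vector on the sphere (x = cos φ cos λ, y = cos φ sin λ, z = sin φ).
The central angle between the endpoints is δ = arccos(p₁·p₂) ≈ 2.477 rad (141.9°).
Interpolate at f = 1/2 with slerp weights a = sin((1−f)δ)/sin δ ≈ 1.533, b = sin(fδ)/sin δ ≈ 1.533.
p = a·p₁ + b·p₂ ≈ (-0.120, -0.841, -0.527); φ = arcsin(p_z) ≈ -31.79°, λ = atan2(p_y, p_x) ≈ -98.12°.

≈ lat -32°, lon -98°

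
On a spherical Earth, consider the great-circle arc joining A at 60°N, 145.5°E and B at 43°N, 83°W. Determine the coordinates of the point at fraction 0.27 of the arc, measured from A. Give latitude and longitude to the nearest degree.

Write both endpoints as unit vectors p₁, p₂ with components (cos φ cos λ, cos φ sin λ, sin φ).
The central angle between the endpoints is δ = arccos(p₁·p₂) ≈ 1.215 rad (69.6°).
Interpolate at f = 0.27 with slerp weights a = sin((1−f)δ)/sin δ ≈ 0.827, b = sin(fδ)/sin δ ≈ 0.344.
p = a·p₁ + b·p₂ ≈ (-0.310, -0.015, 0.951); φ = arcsin(p_z) ≈ 71.91°, λ = atan2(p_y, p_x) ≈ -177.17°.

≈ 72°N, 177°W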